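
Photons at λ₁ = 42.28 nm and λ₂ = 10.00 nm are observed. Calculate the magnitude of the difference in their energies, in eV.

Using E = hc/λ: E₁ = 4.6983 × 10^-18 J, E₂ = 1.9864 × 10^-17 J.
|ΔE| = |4.6983 × 10^-18 − 1.9864 × 10^-17| = 1.52 × 10^-17 J = 94.7 eV.

94.7 eV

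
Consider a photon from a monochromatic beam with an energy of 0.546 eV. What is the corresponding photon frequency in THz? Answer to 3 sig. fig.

In SI units: E = 0.546 eV = 8.7479 × 10^-20 J.
Apply f = E/h: f = 1.320 × 10^14 Hz.
Converting to THz: f = 132.0 THz ≈ 132 THz.

132 THz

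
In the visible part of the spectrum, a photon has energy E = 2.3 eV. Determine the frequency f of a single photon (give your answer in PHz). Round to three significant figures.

0.556 PHz

Convert to SI: E = 2.3 eV = 3.6850·10^-19 J.
Since f = E/h for a photon, f = 5.561·10^14 Hz.
Converting to PHz: f = 0.5561 PHz ≈ 0.556 PHz.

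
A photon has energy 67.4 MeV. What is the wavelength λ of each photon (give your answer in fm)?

18.4 fm

Use h = 6.62607015·10^-34 J·s, c = 2.99792458·10^8 m/s, 1 eV = 1.602176634·10^-19 J.
In SI units: E = 67.4 MeV = 1.0799·10^-11 J.
For a photon λ = hc/E, so λ = 1.840·10^-14 m.
Converting to fm: λ = 18.40 fm ≈ 18.4 fm.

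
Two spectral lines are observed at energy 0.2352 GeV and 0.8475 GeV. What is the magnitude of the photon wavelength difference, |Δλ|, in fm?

3.81 fm

Using λ = hc/E: λ₁ = 5.2714 × 10^-15 m, λ₂ = 1.4629 × 10^-15 m.
|Δλ| = |5.2714 × 10^-15 − 1.4629 × 10^-15| = 3.81 × 10^-15 m = 3.81 fm.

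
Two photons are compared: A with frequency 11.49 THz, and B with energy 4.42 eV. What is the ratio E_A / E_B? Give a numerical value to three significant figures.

0.0108

E_A = 7.613e-21 J (from frequency = 11.49 THz, via E = hf).
E_B = 7.082e-19 J (from energy = 4.42 eV, via E given directly).
Ratio = 7.613e-21 / 7.082e-19 = 0.0108.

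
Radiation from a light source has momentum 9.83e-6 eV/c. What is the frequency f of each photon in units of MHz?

2380 MHz

First convert: p = 9.83e-6 eV/c = 5.2534e-33 kg·m/s.
The photon relation is f = pc/h, giving f = 2.377e9 Hz.
Converting to MHz: f = 2377 MHz ≈ 2380 MHz.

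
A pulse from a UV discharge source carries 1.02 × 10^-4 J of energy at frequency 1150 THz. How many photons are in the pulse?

Per-photon energy: E = 7.620 × 10^-19 J (from frequency = 1150 THz).
N = E_total / E_photon = 1.02 × 10^-4 J / 7.620 × 10^-19 J = 1.34 × 10^14.

1.34 × 10^14 photons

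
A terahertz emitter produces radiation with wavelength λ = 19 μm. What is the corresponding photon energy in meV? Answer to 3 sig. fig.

65.3 meV

In SI units: λ = 19 μm = 1.9 × 10^-5 m.
The photon relation is E = hc/λ, giving E = 1.045 × 10^-20 J.
Converting to meV: E = 65.25 meV ≈ 65.3 meV.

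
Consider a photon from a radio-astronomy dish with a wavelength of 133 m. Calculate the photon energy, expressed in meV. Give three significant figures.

9.32e-6 meV

Take h = 6.62607015e-34 J·s, c = 2.99792458e8 m/s, 1 eV = 1.602176634e-19 J.
The photon relation is E = hc/λ, giving E = 1.494e-27 J.
Converting to meV: E = 9.322e-6 meV ≈ 9.32e-6 meV.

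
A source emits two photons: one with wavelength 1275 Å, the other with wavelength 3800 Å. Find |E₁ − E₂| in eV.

Using E = hc/λ: E₁ = 1.5580e-18 J, E₂ = 5.2275e-19 J.
|ΔE| = |1.5580e-18 − 5.2275e-19| = 1.04e-18 J = 6.46 eV.

6.46 eV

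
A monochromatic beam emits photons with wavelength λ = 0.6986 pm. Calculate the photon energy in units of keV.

Use h = 6.62607015e-34 J·s, c = 2.99792458e8 m/s, 1 eV = 1.602176634e-19 J.
First convert: λ = 0.6986 pm = 6.986e-13 m.
Apply E = hc/λ: E = 2.843e-13 J.
Converting to keV: E = 1775 keV ≈ 1770 keV.

1770 keV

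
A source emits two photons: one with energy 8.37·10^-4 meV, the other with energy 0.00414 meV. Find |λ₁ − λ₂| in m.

Using λ = hc/E: λ₁ = 1.481 m, λ₂ = 0.2995 m.
|Δλ| = |1.481 − 0.2995| = 1.18 m.

1.18 m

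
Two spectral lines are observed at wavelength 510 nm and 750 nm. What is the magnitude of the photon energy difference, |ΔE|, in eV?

0.778 eV

Using E = hc/λ: E₁ = 3.895e-19 J, E₂ = 2.649e-19 J.
|ΔE| = |3.895e-19 − 2.649e-19| = 1.25e-19 J = 0.778 eV.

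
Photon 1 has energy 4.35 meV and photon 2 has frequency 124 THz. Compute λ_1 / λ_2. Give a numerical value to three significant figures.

118

λ_1 = 2.850 × 10^-4 m (from energy = 4.35 meV, via λ = hc/E).
λ_2 = 2.418 × 10^-6 m (from frequency = 124 THz, via λ = c/f).
Ratio = 2.850 × 10^-4 / 2.418 × 10^-6 = 118.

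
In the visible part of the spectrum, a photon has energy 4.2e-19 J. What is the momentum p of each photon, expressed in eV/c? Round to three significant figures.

2.62 eV/c

Apply p = E/c: p = 1.401e-27 kg·m/s.
Converting to eV/c: p = 2.621 eV/c ≈ 2.62 eV/c.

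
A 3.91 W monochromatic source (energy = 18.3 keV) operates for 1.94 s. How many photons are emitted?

2.59e15 photons

Total energy: E_total = P·t = 3.91 × 1.94 = 7.585 J.
Per-photon energy: E = 2.932e-15 J.
N = E_total / E_photon = 2.59e15.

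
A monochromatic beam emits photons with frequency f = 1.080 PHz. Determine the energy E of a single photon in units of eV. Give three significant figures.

(h = 6.62607015·10^-34 J·s, 1 eV = 1.602176634·10^-19 J.)
Convert to SI: f = 1.080 PHz = 1.080·10^15 Hz.
The photon relation is E = hf, giving E = 7.156·10^-19 J.
Converting to eV: E = 4.467 eV ≈ 4.47 eV.

4.47 eV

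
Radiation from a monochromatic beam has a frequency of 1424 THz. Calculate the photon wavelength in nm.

Take c = 2.99792458 × 10^8 m/s.
In SI units: f = 1424 THz = 1.424 × 10^15 Hz.
For a photon λ = c/f, so λ = 2.105 × 10^-7 m.
Converting to nm: λ = 210.5 nm ≈ 211 nm.

211 nm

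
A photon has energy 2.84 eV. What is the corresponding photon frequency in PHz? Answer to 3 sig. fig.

In SI units: E = 2.84 eV = 4.5502e-19 J.
The photon relation is f = E/h, giving f = 6.867e14 Hz.
Converting to PHz: f = 0.6867 PHz ≈ 0.687 PHz.

0.687 PHz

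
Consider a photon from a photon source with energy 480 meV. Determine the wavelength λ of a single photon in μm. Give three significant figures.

2.58 μm

Use h = 6.62607015e-34 J·s, c = 2.99792458e8 m/s, 1 eV = 1.602176634e-19 J.
In SI units: E = 480 meV = 7.6904e-20 J.
Apply λ = hc/E: λ = 2.583e-6 m.
Converting to μm: λ = 2.583 μm ≈ 2.58 μm.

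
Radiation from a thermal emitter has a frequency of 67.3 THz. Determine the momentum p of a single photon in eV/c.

0.278 eV/c

(h = 6.62607015 × 10^-34 J·s, c = 2.99792458 × 10^8 m/s, 1 eV = 1.602176634 × 10^-19 J.)
Convert to SI: f = 67.3 THz = 6.73 × 10^13 Hz.
Apply p = hf/c: p = 1.487 × 10^-28 kg·m/s.
Converting to eV/c: p = 0.2783 eV/c ≈ 0.278 eV/c.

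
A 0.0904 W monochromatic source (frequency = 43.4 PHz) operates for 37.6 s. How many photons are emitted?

1.18 × 10^17 photons

Total energy: E_total = P·t = 0.0904 × 37.6 = 3.399 J.
Per-photon energy: E = 2.876 × 10^-17 J.
N = E_total / E_photon = 1.18 × 10^17.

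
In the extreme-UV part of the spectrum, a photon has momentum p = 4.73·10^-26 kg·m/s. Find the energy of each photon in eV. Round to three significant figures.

Use c = 2.99792458·10^8 m/s, 1 eV = 1.602176634·10^-19 J.
The photon relation is E = pc, giving E = 1.418·10^-17 J.
Converting to eV: E = 88.51 eV ≈ 88.5 eV.

88.5 eV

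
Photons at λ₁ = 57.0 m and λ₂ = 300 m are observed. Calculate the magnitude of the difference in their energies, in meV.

1.76·10^-5 meV

Using E = hc/λ: E₁ = 3.485·10^-27 J, E₂ = 6.621·10^-28 J.
|ΔE| = |3.485·10^-27 − 6.621·10^-28| = 2.82·10^-27 J = 1.76·10^-5 meV.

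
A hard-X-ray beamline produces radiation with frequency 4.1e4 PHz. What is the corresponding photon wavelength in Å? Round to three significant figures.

0.0731 Å

First convert: f = 4.1e4 PHz = 4.1e19 Hz.
Since λ = c/f for a photon, λ = 7.312e-12 m.
Converting to Å: λ = 0.07312 Å ≈ 0.0731 Å.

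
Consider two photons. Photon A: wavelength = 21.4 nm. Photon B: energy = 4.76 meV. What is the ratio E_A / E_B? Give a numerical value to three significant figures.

1.22 × 10^4

E_A = 9.282 × 10^-18 J (from wavelength = 21.4 nm, via E = hc/λ).
E_B = 7.626 × 10^-22 J (from energy = 4.76 meV, via E given directly).
Ratio = 9.282 × 10^-18 / 7.626 × 10^-22 = 1.22 × 10^4.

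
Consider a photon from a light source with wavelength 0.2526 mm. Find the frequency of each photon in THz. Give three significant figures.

1.19 THz

Use c = 2.99792458e8 m/s.
In SI units: λ = 0.2526 mm = 2.526e-4 m.
Apply f = c/λ: f = 1.187e12 Hz.
Converting to THz: f = 1.187 THz ≈ 1.19 THz.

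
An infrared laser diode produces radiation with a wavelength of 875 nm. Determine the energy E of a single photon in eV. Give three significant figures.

(h = 6.62607015e-34 J·s, c = 2.99792458e8 m/s, 1 eV = 1.602176634e-19 J.)
In SI units: λ = 875 nm = 8.75e-7 m.
Since E = hc/λ for a photon, E = 2.270e-19 J.
Converting to eV: E = 1.417 eV ≈ 1.42 eV.

1.42 eV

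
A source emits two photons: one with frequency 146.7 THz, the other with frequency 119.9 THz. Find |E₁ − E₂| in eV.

0.111 eV

Using E = hf: E₁ = 9.7204e-20 J, E₂ = 7.9447e-20 J.
|ΔE| = |9.7204e-20 − 7.9447e-20| = 1.78e-20 J = 0.111 eV.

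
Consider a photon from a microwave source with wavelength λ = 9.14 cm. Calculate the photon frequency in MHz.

3280 MHz

Convert to SI: λ = 9.14 cm = 0.0914 m.
For a photon f = c/λ, so f = 3.280e9 Hz.
Converting to MHz: f = 3280 MHz ≈ 3280 MHz.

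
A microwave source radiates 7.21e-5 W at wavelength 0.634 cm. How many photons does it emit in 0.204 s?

Total energy: E_total = P·t = 7.21e-5 × 0.204 = 1.471e-5 J.
Per-photon energy: E = 3.133e-23 J.
N = E_total / E_photon = 4.69e17.

4.69e17 photons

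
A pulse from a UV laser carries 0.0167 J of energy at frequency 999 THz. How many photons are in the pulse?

2.52e16 photons

Per-photon energy: E = 6.619e-19 J (from frequency = 999 THz).
N = E_total / E_photon = 0.0167 J / 6.619e-19 J = 2.52e16.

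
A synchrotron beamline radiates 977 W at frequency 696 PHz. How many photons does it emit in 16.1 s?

Total energy: E_total = P·t = 977 × 16.1 = 15730 J.
Per-photon energy: E = 4.612·10^-16 J.
N = E_total / E_photon = 3.41·10^19.

3.41·10^19 photons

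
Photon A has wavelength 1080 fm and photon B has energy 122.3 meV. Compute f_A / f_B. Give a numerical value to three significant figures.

9.39 × 10^6

f_A = 2.776 × 10^20 Hz (from wavelength = 1080 fm, via f = c/λ).
f_B = 2.957 × 10^13 Hz (from energy = 122.3 meV, via f = E/h).
Ratio = 2.776 × 10^20 / 2.957 × 10^13 = 9.39 × 10^6.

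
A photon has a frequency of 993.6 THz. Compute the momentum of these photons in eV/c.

4.11 eV/c

Convert to SI: f = 993.6 THz = 9.936e14 Hz.
For a photon p = hf/c, so p = 2.196e-27 kg·m/s.
Converting to eV/c: p = 4.109 eV/c ≈ 4.11 eV/c.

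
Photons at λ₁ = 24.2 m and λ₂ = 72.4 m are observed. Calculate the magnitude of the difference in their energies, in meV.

Using E = hc/λ: E₁ = 8.208 × 10^-27 J, E₂ = 2.744 × 10^-27 J.
|ΔE| = |8.208 × 10^-27 − 2.744 × 10^-27| = 5.46 × 10^-27 J = 3.41 × 10^-5 meV.

3.41 × 10^-5 meV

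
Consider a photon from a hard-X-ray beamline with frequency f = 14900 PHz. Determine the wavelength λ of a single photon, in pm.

Use c = 2.99792458e8 m/s.
In SI units: f = 14900 PHz = 1.49e19 Hz.
Apply λ = c/f: λ = 2.012e-11 m.
Converting to pm: λ = 20.12 pm ≈ 20.1 pm.

20.1 pm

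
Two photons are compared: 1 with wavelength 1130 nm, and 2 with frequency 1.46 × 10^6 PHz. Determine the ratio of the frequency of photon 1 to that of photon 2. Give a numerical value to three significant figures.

1.82 × 10^-7

f_1 = 2.653 × 10^14 Hz (from wavelength = 1130 nm, via f = c/λ).
f_2 = 1.460 × 10^21 Hz (from frequency = 1.46 × 10^6 PHz, via f given directly).
Ratio = 2.653 × 10^14 / 1.460 × 10^21 = 1.82 × 10^-7.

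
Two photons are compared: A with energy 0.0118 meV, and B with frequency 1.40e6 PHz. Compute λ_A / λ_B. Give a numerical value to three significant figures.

4.91e11

λ_A = 0.1051 m (from energy = 0.0118 meV, via λ = hc/E).
λ_B = 2.141e-13 m (from frequency = 1.40e6 PHz, via λ = c/f).
Ratio = 0.1051 / 2.141e-13 = 4.91e11.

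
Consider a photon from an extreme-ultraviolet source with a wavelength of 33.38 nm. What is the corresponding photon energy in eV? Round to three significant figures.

In SI units: λ = 33.38 nm = 3.338 × 10^-8 m.
Apply E = hc/λ: E = 5.951 × 10^-18 J.
Converting to eV: E = 37.14 eV ≈ 37.1 eV.

37.1 eV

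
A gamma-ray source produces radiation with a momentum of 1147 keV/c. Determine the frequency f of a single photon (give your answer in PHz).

Use h = 6.62607015e-34 J·s, c = 2.99792458e8 m/s, 1 eV = 1.602176634e-19 J.
Convert to SI: p = 1147 keV/c = 6.1299e-22 kg·m/s.
Since f = pc/h for a photon, f = 2.773e20 Hz.
Converting to PHz: f = 277300 PHz ≈ 2.77e5 PHz.

2.77e5 PHz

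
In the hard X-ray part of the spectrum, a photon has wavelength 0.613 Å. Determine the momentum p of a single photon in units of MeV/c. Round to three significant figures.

0.0202 MeV/c

(h = 6.62607015·10^-34 J·s, c = 2.99792458·10^8 m/s, 1 eV = 1.602176634·10^-19 J.)
First convert: λ = 0.613 Å = 6.13·10^-11 m.
For a photon p = h/λ, so p = 1.081·10^-23 kg·m/s.
Converting to MeV/c: p = 0.02023 MeV/c ≈ 0.0202 MeV/c.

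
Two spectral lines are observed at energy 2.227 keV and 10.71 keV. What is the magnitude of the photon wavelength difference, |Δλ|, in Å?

4.41 Å

Using λ = hc/E: λ₁ = 5.5673e-10 m, λ₂ = 1.1576e-10 m.
|Δλ| = |5.5673e-10 − 1.1576e-10| = 4.41e-10 m = 4.41 Å.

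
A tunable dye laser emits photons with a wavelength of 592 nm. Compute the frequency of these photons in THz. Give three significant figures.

506 THz

(c = 2.99792458 × 10^8 m/s.)
In SI units: λ = 592 nm = 5.92 × 10^-7 m.
For a photon f = c/λ, so f = 5.064 × 10^14 Hz.
Converting to THz: f = 506.4 THz ≈ 506 THz.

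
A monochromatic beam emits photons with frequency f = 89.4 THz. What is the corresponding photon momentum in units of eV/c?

In SI units: f = 89.4 THz = 8.94e13 Hz.
For a photon p = hf/c, so p = 1.976e-28 kg·m/s.
Converting to eV/c: p = 0.3697 eV/c ≈ 0.370 eV/c.

0.370 eV/c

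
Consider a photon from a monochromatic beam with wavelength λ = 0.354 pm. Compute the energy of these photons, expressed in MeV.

First convert: λ = 0.354 pm = 3.54e-13 m.
The photon relation is E = hc/λ, giving E = 5.611e-13 J.
Converting to MeV: E = 3.502 MeV ≈ 3.50 MeV.

3.50 MeV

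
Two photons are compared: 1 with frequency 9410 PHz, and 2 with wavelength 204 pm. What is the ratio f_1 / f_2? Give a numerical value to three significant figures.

f_1 = 9.410 × 10^18 Hz (from frequency = 9410 PHz, via f given directly).
f_2 = 1.470 × 10^18 Hz (from wavelength = 204 pm, via f = c/λ).
Ratio = 9.410 × 10^18 / 1.470 × 10^18 = 6.40.

6.40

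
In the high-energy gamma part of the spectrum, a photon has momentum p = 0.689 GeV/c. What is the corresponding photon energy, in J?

1.10 × 10^-10 J

Take c = 2.99792458 × 10^8 m/s, 1 eV = 1.602176634 × 10^-19 J.
First convert: p = 0.689 GeV/c = 3.6822 × 10^-19 kg·m/s.
The photon relation is E = pc, giving E = 1.104 × 10^-10 J.
So E ≈ 1.10 × 10^-10 J.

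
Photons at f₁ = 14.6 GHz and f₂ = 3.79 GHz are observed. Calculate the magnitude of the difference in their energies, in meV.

Using E = hf: E₁ = 9.674e-24 J, E₂ = 2.511e-24 J.
|ΔE| = |9.674e-24 − 2.511e-24| = 7.16e-24 J = 0.0447 meV.

0.0447 meV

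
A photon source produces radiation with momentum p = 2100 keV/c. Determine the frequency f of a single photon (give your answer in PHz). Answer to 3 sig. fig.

5.08 × 10^5 PHz

In SI units: p = 2100 keV/c = 1.1223 × 10^-21 kg·m/s.
Since f = pc/h for a photon, f = 5.078 × 10^20 Hz.
Converting to PHz: f = 507800 PHz ≈ 5.08 × 10^5 PHz.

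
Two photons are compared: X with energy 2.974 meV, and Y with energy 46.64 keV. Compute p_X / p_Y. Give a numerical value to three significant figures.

p_X = 1.589e-30 kg·m/s (from energy = 2.974 meV, via p = E/c).
p_Y = 2.493e-23 kg·m/s (from energy = 46.64 keV, via p = E/c).
Ratio = 1.589e-30 / 2.493e-23 = 6.38e-8.

6.38e-8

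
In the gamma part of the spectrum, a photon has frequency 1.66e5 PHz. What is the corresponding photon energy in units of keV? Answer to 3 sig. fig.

687 keV

In SI units: f = 1.66e5 PHz = 1.66e20 Hz.
Apply E = hf: E = 1.100e-13 J.
Converting to keV: E = 686.5 keV ≈ 687 keV.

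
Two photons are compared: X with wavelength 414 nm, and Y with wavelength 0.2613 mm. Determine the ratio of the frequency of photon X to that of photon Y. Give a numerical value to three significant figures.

f_X = 7.241 × 10^14 Hz (from wavelength = 414 nm, via f = c/λ).
f_Y = 1.147 × 10^12 Hz (from wavelength = 0.2613 mm, via f = c/λ).
Ratio = 7.241 × 10^14 / 1.147 × 10^12 = 631.

631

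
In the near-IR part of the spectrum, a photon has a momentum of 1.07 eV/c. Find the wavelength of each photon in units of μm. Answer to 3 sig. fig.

1.16 μm

(h = 6.62607015 × 10^-34 J·s, c = 2.99792458 × 10^8 m/s, 1 eV = 1.602176634 × 10^-19 J.)
First convert: p = 1.07 eV/c = 5.7184 × 10^-28 kg·m/s.
Since λ = h/p for a photon, λ = 1.159 × 10^-6 m.
Converting to μm: λ = 1.159 μm ≈ 1.16 μm.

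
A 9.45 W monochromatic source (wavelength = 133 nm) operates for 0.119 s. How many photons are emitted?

7.53 × 10^17 photons

Total energy: E_total = P·t = 9.45 × 0.119 = 1.125 J.
Per-photon energy: E = 1.494 × 10^-18 J.
N = E_total / E_photon = 7.53 × 10^17.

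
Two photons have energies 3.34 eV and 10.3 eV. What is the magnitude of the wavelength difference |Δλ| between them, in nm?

Using λ = hc/E: λ₁ = 3.712e-7 m, λ₂ = 1.204e-7 m.
|Δλ| = |3.712e-7 − 1.204e-7| = 2.51e-7 m = 251 nm.

251 nm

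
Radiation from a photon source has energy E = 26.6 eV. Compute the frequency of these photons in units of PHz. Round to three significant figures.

6.43 PHz

Use h = 6.62607015e-34 J·s, 1 eV = 1.602176634e-19 J.
Convert to SI: E = 26.6 eV = 4.2618e-18 J.
Apply f = E/h: f = 6.432e15 Hz.
Converting to PHz: f = 6.432 PHz ≈ 6.43 PHz.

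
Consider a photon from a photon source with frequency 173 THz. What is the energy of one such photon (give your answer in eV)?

Convert to SI: f = 173 THz = 1.73 × 10^14 Hz.
For a photon E = hf, so E = 1.146 × 10^-19 J.
Converting to eV: E = 0.7155 eV ≈ 0.715 eV.

0.715 eV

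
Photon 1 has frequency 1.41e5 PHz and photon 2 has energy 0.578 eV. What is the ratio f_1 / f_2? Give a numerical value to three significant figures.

1.01e6

f_1 = 1.410e20 Hz (from frequency = 1.41e5 PHz, via f given directly).
f_2 = 1.398e14 Hz (from energy = 0.578 eV, via f = E/h).
Ratio = 1.410e20 / 1.398e14 = 1.01e6.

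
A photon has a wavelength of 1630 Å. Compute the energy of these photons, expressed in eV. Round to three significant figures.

(h = 6.62607015 × 10^-34 J·s, c = 2.99792458 × 10^8 m/s, 1 eV = 1.602176634 × 10^-19 J.)
In SI units: λ = 1630 Å = 1.63 × 10^-7 m.
Apply E = hc/λ: E = 1.219 × 10^-18 J.
Converting to eV: E = 7.606 eV ≈ 7.61 eV.

7.61 eV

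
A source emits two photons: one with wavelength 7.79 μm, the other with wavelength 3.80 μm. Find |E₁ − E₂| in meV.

167 meV

Using E = hc/λ: E₁ = 2.550·10^-20 J, E₂ = 5.227·10^-20 J.
|ΔE| = |2.550·10^-20 − 5.227·10^-20| = 2.68·10^-20 J = 167 meV.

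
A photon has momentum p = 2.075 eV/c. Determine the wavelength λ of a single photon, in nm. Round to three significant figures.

In SI units: p = 2.075 eV/c = 1.1089e-27 kg·m/s.
Apply λ = h/p: λ = 5.975e-7 m.
Converting to nm: λ = 597.5 nm ≈ 598 nm.

598 nm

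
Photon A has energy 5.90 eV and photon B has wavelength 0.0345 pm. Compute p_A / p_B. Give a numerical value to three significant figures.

p_A = 3.153e-27 kg·m/s (from energy = 5.90 eV, via p = E/c).
p_B = 1.921e-20 kg·m/s (from wavelength = 0.0345 pm, via p = h/λ).
Ratio = 3.153e-27 / 1.921e-20 = 1.64e-7.

1.64e-7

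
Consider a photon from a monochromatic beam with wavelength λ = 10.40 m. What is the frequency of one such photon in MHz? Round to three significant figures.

Apply f = c/λ: f = 2.883e7 Hz.
Converting to MHz: f = 28.83 MHz ≈ 28.8 MHz.

28.8 MHz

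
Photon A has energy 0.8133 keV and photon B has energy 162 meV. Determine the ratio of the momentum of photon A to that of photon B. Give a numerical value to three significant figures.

5020

p_A = 4.347 × 10^-25 kg·m/s (from energy = 0.8133 keV, via p = E/c).
p_B = 8.658 × 10^-29 kg·m/s (from energy = 162 meV, via p = E/c).
Ratio = 4.347 × 10^-25 / 8.658 × 10^-29 = 5020.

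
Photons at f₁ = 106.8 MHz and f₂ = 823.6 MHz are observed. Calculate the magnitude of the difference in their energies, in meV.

2.96 × 10^-3 meV

Using E = hf: E₁ = 7.0766 × 10^-26 J, E₂ = 5.4572 × 10^-25 J.
|ΔE| = |7.0766 × 10^-26 − 5.4572 × 10^-25| = 4.75 × 10^-25 J = 2.96 × 10^-3 meV.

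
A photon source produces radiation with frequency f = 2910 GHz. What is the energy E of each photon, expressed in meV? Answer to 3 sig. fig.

12.0 meV

(h = 6.62607015e-34 J·s, 1 eV = 1.602176634e-19 J.)
In SI units: f = 2910 GHz = 2.91e12 Hz.
Apply E = hf: E = 1.928e-21 J.
Converting to meV: E = 12.03 meV ≈ 12.0 meV.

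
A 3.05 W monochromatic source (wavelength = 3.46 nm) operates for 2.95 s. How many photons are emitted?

1.57 × 10^17 photons

Total energy: E_total = P·t = 3.05 × 2.95 = 8.998 J.
Per-photon energy: E = 5.741 × 10^-17 J.
N = E_total / E_photon = 1.57 × 10^17.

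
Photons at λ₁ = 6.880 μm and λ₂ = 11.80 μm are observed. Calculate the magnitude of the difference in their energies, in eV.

0.0751 eV

Using E = hc/λ: E₁ = 2.8873·10^-20 J, E₂ = 1.6834·10^-20 J.
|ΔE| = |2.8873·10^-20 − 1.6834·10^-20| = 1.20·10^-20 J = 0.0751 eV.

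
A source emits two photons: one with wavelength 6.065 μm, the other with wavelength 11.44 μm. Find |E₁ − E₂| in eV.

Using E = hc/λ: E₁ = 3.2753e-20 J, E₂ = 1.7364e-20 J.
|ΔE| = |3.2753e-20 − 1.7364e-20| = 1.54e-20 J = 0.0960 eV.

0.0960 eV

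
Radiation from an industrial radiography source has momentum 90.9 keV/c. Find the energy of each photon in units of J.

1.46e-14 J

Use c = 2.99792458e8 m/s, 1 eV = 1.602176634e-19 J.
First convert: p = 90.9 keV/c = 4.8580e-23 kg·m/s.
Apply E = pc: E = 1.456e-14 J.
So E ≈ 1.46e-14 J.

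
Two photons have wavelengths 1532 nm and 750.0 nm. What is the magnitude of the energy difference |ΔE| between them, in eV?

Using E = hc/λ: E₁ = 1.2966·10^-19 J, E₂ = 2.6486·10^-19 J.
|ΔE| = |1.2966·10^-19 − 2.6486·10^-19| = 1.35·10^-19 J = 0.844 eV.

0.844 eV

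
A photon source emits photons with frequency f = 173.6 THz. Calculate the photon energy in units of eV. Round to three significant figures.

Convert to SI: f = 173.6 THz = 1.736e14 Hz.
Apply E = hf: E = 1.150e-19 J.
Converting to eV: E = 0.7180 eV ≈ 0.718 eV.

0.718 eV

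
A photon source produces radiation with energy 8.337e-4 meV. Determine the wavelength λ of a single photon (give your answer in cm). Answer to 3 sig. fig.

Use h = 6.62607015e-34 J·s, c = 2.99792458e8 m/s, 1 eV = 1.602176634e-19 J.
First convert: E = 8.337e-4 meV = 1.3357e-25 J.
For a photon λ = hc/E, so λ = 1.487 m.
Converting to cm: λ = 148.7 cm ≈ 149 cm.

149 cm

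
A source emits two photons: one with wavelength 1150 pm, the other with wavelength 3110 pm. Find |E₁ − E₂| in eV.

Using E = hc/λ: E₁ = 1.727e-16 J, E₂ = 6.387e-17 J.
|ΔE| = |1.727e-16 − 6.387e-17| = 1.09e-16 J = 679 eV.

679 eV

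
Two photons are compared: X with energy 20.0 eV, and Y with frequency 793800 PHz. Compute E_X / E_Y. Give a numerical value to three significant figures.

E_X = 3.204e-18 J (from energy = 20.0 eV, via E given directly).
E_Y = 5.260e-13 J (from frequency = 793800 PHz, via E = hf).
Ratio = 3.204e-18 / 5.260e-13 = 6.09e-6.

6.09e-6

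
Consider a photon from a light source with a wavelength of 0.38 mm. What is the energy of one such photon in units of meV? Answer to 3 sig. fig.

In SI units: λ = 0.38 mm = 3.8·10^-4 m.
For a photon E = hc/λ, so E = 5.227·10^-22 J.
Converting to meV: E = 3.263 meV ≈ 3.26 meV.

3.26 meV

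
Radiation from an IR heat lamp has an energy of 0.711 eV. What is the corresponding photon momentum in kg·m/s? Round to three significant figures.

Take c = 2.99792458e8 m/s, 1 eV = 1.602176634e-19 J.
First convert: E = 0.711 eV = 1.1391e-19 J.
For a photon p = E/c, so p = 3.800e-28 kg·m/s.
So p ≈ 3.80e-28 kg·m/s.

3.80e-28 kg·m/s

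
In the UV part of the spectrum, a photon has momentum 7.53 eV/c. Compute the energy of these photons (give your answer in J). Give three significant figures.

In SI units: p = 7.53 eV/c = 4.0242e-27 kg·m/s.
For a photon E = pc, so E = 1.206e-18 J.
So E ≈ 1.21e-18 J.

1.21e-18 J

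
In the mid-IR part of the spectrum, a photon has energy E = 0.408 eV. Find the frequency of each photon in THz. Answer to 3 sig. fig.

98.7 THz

First convert: E = 0.408 eV = 6.5369e-20 J.
The photon relation is f = E/h, giving f = 9.865e13 Hz.
Converting to THz: f = 98.65 THz ≈ 98.7 THz.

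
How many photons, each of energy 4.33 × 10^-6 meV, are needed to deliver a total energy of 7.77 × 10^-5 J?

1.12 × 10^23 photons

Per-photon energy: E = 6.937 × 10^-28 J (from energy = 4.33 × 10^-6 meV).
N = E_total / E_photon = 7.77 × 10^-5 J / 6.937 × 10^-28 J = 1.12 × 10^23.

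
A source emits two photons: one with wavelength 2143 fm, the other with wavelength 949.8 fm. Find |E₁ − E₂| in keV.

727 keV

Using E = hc/λ: E₁ = 9.2695e-14 J, E₂ = 2.0914e-13 J.
|ΔE| = |9.2695e-14 − 2.0914e-13| = 1.16e-13 J = 727 keV.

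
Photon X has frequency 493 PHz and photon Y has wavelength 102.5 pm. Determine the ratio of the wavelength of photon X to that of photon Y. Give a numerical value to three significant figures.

λ_X = 6.081e-10 m (from frequency = 493 PHz, via λ = c/f).
λ_Y = 1.025e-10 m (from wavelength = 102.5 pm, via λ given directly).
Ratio = 6.081e-10 / 1.025e-10 = 5.93.

5.93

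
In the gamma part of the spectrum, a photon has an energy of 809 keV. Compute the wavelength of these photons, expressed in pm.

(h = 6.62607015 × 10^-34 J·s, c = 2.99792458 × 10^8 m/s, 1 eV = 1.602176634 × 10^-19 J.)
Convert to SI: E = 809 keV = 1.2962 × 10^-13 J.
The photon relation is λ = hc/E, giving λ = 1.533 × 10^-12 m.
Converting to pm: λ = 1.533 pm ≈ 1.53 pm.

1.53 pm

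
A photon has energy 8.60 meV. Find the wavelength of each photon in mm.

0.144 mm

(h = 6.62607015 × 10^-34 J·s, c = 2.99792458 × 10^8 m/s, 1 eV = 1.602176634 × 10^-19 J.)
In SI units: E = 8.60 meV = 1.3779 × 10^-21 J.
For a photon λ = hc/E, so λ = 1.442 × 10^-4 m.
Converting to mm: λ = 0.1442 mm ≈ 0.144 mm.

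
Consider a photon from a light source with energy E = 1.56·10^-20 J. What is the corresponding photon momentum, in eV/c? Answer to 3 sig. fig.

0.0974 eV/c

(c = 2.99792458·10^8 m/s, 1 eV = 1.602176634·10^-19 J.)
Since p = E/c for a photon, p = 5.204·10^-29 kg·m/s.
Converting to eV/c: p = 0.09737 eV/c ≈ 0.0974 eV/c.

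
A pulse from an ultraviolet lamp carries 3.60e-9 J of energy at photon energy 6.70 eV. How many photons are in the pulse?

Per-photon energy: E = 1.073e-18 J (from energy = 6.70 eV).
N = E_total / E_photon = 3.60e-9 J / 1.073e-18 J = 3.35e9.

3.35e9 photons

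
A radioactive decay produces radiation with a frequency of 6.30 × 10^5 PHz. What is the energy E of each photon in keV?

2610 keV

Use h = 6.62607015 × 10^-34 J·s, 1 eV = 1.602176634 × 10^-19 J.
First convert: f = 6.30 × 10^5 PHz = 6.30 × 10^20 Hz.
Since E = hf for a photon, E = 4.174 × 10^-13 J.
Converting to keV: E = 2605 keV ≈ 2610 keV.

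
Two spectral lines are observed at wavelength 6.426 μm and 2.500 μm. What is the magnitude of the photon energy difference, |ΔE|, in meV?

Using E = hc/λ: E₁ = 3.0913e-20 J, E₂ = 7.9458e-20 J.
|ΔE| = |3.0913e-20 − 7.9458e-20| = 4.85e-20 J = 303 meV.

303 meV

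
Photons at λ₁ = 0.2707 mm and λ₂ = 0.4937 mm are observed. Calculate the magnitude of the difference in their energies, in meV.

Using E = hc/λ: E₁ = 7.3382e-22 J, E₂ = 4.0236e-22 J.
|ΔE| = |7.3382e-22 − 4.0236e-22| = 3.31e-22 J = 2.07 meV.

2.07 meV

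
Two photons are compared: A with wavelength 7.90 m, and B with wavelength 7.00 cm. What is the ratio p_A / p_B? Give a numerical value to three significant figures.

8.86e-3

p_A = 8.387e-35 kg·m/s (from wavelength = 7.90 m, via p = h/λ).
p_B = 9.466e-33 kg·m/s (from wavelength = 7.00 cm, via p = h/λ).
Ratio = 8.387e-35 / 9.466e-33 = 8.86e-3.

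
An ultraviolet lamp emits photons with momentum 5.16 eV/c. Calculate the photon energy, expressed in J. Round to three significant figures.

8.27e-19 J

In SI units: p = 5.16 eV/c = 2.7577e-27 kg·m/s.
For a photon E = pc, so E = 8.267e-19 J.
So E ≈ 8.27e-19 J.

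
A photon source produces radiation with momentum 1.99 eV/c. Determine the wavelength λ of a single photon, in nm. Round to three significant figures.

623 nm

In SI units: p = 1.99 eV/c = 1.0635·10^-27 kg·m/s.
Apply λ = h/p: λ = 6.230·10^-7 m.
Converting to nm: λ = 623.0 nm ≈ 623 nm.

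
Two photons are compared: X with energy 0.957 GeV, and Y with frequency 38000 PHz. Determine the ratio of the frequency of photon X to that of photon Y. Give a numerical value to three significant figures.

6090

f_X = 2.314e23 Hz (from energy = 0.957 GeV, via f = E/h).
f_Y = 3.800e19 Hz (from frequency = 38000 PHz, via f given directly).
Ratio = 2.314e23 / 3.800e19 = 6090.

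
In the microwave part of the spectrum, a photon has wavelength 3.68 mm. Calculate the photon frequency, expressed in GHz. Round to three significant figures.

81.5 GHz

First convert: λ = 3.68 mm = 0.00368 m.
The photon relation is f = c/λ, giving f = 8.147 × 10^10 Hz.
Converting to GHz: f = 81.47 GHz ≈ 81.5 GHz.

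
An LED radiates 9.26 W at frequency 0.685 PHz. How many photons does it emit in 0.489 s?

9.98 × 10^18 photons

Total energy: E_total = P·t = 9.26 × 0.489 = 4.528 J.
Per-photon energy: E = 4.539 × 10^-19 J.
N = E_total / E_photon = 9.98 × 10^18.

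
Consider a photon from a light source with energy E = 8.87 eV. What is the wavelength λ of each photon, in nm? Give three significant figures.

(h = 6.62607015e-34 J·s, c = 2.99792458e8 m/s, 1 eV = 1.602176634e-19 J.)
Convert to SI: E = 8.87 eV = 1.4211e-18 J.
The photon relation is λ = hc/E, giving λ = 1.398e-7 m.
Converting to nm: λ = 139.8 nm ≈ 140 nm.

140 nm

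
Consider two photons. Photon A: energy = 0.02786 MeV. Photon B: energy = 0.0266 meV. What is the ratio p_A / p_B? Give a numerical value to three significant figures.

p_A = 1.489·10^-23 kg·m/s (from energy = 0.02786 MeV, via p = E/c).
p_B = 1.422·10^-32 kg·m/s (from energy = 0.0266 meV, via p = E/c).
Ratio = 1.489·10^-23 / 1.422·10^-32 = 1.05·10^9.

1.05·10^9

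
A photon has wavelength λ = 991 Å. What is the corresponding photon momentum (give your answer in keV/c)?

In SI units: λ = 991 Å = 9.91 × 10^-8 m.
Since p = h/λ for a photon, p = 6.686 × 10^-27 kg·m/s.
Converting to keV/c: p = 0.01251 keV/c ≈ 0.0125 keV/c.

0.0125 keV/c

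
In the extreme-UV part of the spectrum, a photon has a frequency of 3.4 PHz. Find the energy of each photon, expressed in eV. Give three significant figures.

Convert to SI: f = 3.4 PHz = 3.4·10^15 Hz.
Since E = hf for a photon, E = 2.253·10^-18 J.
Converting to eV: E = 14.06 eV ≈ 14.1 eV.

14.1 eV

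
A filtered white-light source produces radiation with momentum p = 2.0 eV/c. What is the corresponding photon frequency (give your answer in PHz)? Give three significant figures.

0.484 PHz

First convert: p = 2.0 eV/c = 1.0689·10^-27 kg·m/s.
Since f = pc/h for a photon, f = 4.836·10^14 Hz.
Converting to PHz: f = 0.4836 PHz ≈ 0.484 PHz.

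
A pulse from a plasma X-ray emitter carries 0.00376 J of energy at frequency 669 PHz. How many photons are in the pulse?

Per-photon energy: E = 4.433e-16 J (from frequency = 669 PHz).
N = E_total / E_photon = 0.00376 J / 4.433e-16 J = 8.48e12.

8.48e12 photons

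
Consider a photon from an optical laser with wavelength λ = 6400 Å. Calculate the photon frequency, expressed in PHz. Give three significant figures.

0.468 PHz

Use c = 2.99792458e8 m/s.
Convert to SI: λ = 6400 Å = 6.4e-7 m.
The photon relation is f = c/λ, giving f = 4.684e14 Hz.
Converting to PHz: f = 0.4684 PHz ≈ 0.468 PHz.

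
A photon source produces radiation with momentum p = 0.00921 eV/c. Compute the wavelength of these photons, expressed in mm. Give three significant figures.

Take h = 6.62607015e-34 J·s, c = 2.99792458e8 m/s, 1 eV = 1.602176634e-19 J.
First convert: p = 0.00921 eV/c = 4.9221e-30 kg·m/s.
Since λ = h/p for a photon, λ = 1.346e-4 m.
Converting to mm: λ = 0.1346 mm ≈ 0.135 mm.

0.135 mm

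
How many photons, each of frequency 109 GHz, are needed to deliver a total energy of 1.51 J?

2.09·10^22 photons

Per-photon energy: E = 7.222·10^-23 J (from frequency = 109 GHz).
N = E_total / E_photon = 1.51 J / 7.222·10^-23 J = 2.09·10^22.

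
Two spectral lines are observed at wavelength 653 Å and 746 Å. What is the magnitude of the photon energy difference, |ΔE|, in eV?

2.37 eV

Using E = hc/λ: E₁ = 3.042 × 10^-18 J, E₂ = 2.663 × 10^-18 J.
|ΔE| = |3.042 × 10^-18 − 2.663 × 10^-18| = 3.79 × 10^-19 J = 2.37 eV.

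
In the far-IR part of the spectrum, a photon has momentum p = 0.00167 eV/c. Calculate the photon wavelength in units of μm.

Convert to SI: p = 0.00167 eV/c = 8.9250·10^-31 kg·m/s.
Since λ = h/p for a photon, λ = 7.424·10^-4 m.
Converting to μm: λ = 742.4 μm ≈ 742 μm.

742 μm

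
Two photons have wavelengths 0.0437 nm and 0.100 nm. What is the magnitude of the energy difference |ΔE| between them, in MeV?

0.0160 MeV

Using E = hc/λ: E₁ = 4.546 × 10^-15 J, E₂ = 1.986 × 10^-15 J.
|ΔE| = |4.546 × 10^-15 − 1.986 × 10^-15| = 2.56 × 10^-15 J = 0.0160 MeV.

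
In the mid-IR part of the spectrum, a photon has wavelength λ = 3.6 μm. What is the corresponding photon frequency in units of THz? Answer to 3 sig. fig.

Convert to SI: λ = 3.6 μm = 3.6e-6 m.
For a photon f = c/λ, so f = 8.328e13 Hz.
Converting to THz: f = 83.28 THz ≈ 83.3 THz.

83.3 THz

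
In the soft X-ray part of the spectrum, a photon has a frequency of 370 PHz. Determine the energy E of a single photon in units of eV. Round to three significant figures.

(h = 6.62607015 × 10^-34 J·s, 1 eV = 1.602176634 × 10^-19 J.)
Convert to SI: f = 370 PHz = 3.7 × 10^17 Hz.
The photon relation is E = hf, giving E = 2.452 × 10^-16 J.
Converting to eV: E = 1530 eV ≈ 1530 eV.

1530 eV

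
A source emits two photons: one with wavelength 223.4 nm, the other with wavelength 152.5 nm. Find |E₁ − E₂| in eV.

2.58 eV

Using E = hc/λ: E₁ = 8.8919e-19 J, E₂ = 1.3026e-18 J.
|ΔE| = |8.8919e-19 − 1.3026e-18| = 4.13e-19 J = 2.58 eV.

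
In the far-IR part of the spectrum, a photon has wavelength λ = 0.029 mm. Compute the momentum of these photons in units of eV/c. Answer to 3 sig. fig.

Convert to SI: λ = 0.029 mm = 2.9·10^-5 m.
For a photon p = h/λ, so p = 2.285·10^-29 kg·m/s.
Converting to eV/c: p = 0.04275 eV/c ≈ 0.0428 eV/c.

0.0428 eV/c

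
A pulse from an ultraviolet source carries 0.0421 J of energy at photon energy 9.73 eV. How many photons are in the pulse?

2.70 × 10^16 photons

Per-photon energy: E = 1.559 × 10^-18 J (from energy = 9.73 eV).
N = E_total / E_photon = 0.0421 J / 1.559 × 10^-18 J = 2.70 × 10^16.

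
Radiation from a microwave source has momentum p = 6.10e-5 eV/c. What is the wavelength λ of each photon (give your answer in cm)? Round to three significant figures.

2.03 cm

Take h = 6.62607015e-34 J·s, c = 2.99792458e8 m/s, 1 eV = 1.602176634e-19 J.
In SI units: p = 6.10e-5 eV/c = 3.2600e-32 kg·m/s.
The photon relation is λ = h/p, giving λ = 0.02033 m.
Converting to cm: λ = 2.033 cm ≈ 2.03 cm.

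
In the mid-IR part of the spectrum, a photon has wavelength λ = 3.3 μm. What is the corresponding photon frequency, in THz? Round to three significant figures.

In SI units: λ = 3.3 μm = 3.3e-6 m.
For a photon f = c/λ, so f = 9.085e13 Hz.
Converting to THz: f = 90.85 THz ≈ 90.8 THz.

90.8 THz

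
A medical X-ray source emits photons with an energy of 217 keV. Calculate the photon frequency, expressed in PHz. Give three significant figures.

5.25 × 10^4 PHz

(h = 6.62607015 × 10^-34 J·s, 1 eV = 1.602176634 × 10^-19 J.)
Convert to SI: E = 217 keV = 3.4767 × 10^-14 J.
For a photon f = E/h, so f = 5.247 × 10^19 Hz.
Converting to PHz: f = 52470 PHz ≈ 5.25 × 10^4 PHz.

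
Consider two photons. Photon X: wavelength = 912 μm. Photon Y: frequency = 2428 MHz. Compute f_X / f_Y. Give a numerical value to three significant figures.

135

f_X = 3.287 × 10^11 Hz (from wavelength = 912 μm, via f = c/λ).
f_Y = 2.428 × 10^9 Hz (from frequency = 2428 MHz, via f given directly).
Ratio = 3.287 × 10^11 / 2.428 × 10^9 = 135.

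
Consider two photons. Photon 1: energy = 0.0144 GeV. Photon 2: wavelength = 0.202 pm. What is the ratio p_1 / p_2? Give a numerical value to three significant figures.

2.35

p_1 = 7.696·10^-21 kg·m/s (from energy = 0.0144 GeV, via p = E/c).
p_2 = 3.280·10^-21 kg·m/s (from wavelength = 0.202 pm, via p = h/λ).
Ratio = 7.696·10^-21 / 3.280·10^-21 = 2.35.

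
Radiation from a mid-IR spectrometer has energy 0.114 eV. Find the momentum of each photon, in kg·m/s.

(c = 2.99792458e8 m/s, 1 eV = 1.602176634e-19 J.)
In SI units: E = 0.114 eV = 1.8265e-20 J.
Apply p = E/c: p = 6.092e-29 kg·m/s.
So p ≈ 6.09e-29 kg·m/s.

6.09e-29 kg·m/s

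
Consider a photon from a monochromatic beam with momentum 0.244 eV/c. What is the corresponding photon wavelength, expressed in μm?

Take h = 6.62607015e-34 J·s, c = 2.99792458e8 m/s, 1 eV = 1.602176634e-19 J.
First convert: p = 0.244 eV/c = 1.3040e-28 kg·m/s.
Apply λ = h/p: λ = 5.081e-6 m.
Converting to μm: λ = 5.081 μm ≈ 5.08 μm.

5.08 μm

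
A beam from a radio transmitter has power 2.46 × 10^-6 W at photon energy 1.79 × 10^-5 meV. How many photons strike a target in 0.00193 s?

1.66 × 10^18 photons

Total energy: E_total = P·t = 2.46 × 10^-6 × 0.00193 = 4.748 × 10^-9 J.
Per-photon energy: E = 2.868 × 10^-27 J.
N = E_total / E_photon = 1.66 × 10^18.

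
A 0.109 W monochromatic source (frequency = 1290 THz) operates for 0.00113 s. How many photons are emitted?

Total energy: E_total = P·t = 0.109 × 0.00113 = 1.232 × 10^-4 J.
Per-photon energy: E = 8.548 × 10^-19 J.
N = E_total / E_photon = 1.44 × 10^14.

1.44 × 10^14 photons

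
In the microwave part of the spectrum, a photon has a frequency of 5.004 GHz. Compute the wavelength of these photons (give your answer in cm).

5.99 cm

(c = 2.99792458e8 m/s.)
First convert: f = 5.004 GHz = 5.004e9 Hz.
Since λ = c/f for a photon, λ = 0.05991 m.
Converting to cm: λ = 5.991 cm ≈ 5.99 cm.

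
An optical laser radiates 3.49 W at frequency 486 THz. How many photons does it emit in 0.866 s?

Total energy: E_total = P·t = 3.49 × 0.866 = 3.022 J.
Per-photon energy: E = 3.220 × 10^-19 J.
N = E_total / E_photon = 9.39 × 10^18.

9.39 × 10^18 photons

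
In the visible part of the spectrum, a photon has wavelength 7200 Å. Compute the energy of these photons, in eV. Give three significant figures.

1.72 eV

Take h = 6.62607015e-34 J·s, c = 2.99792458e8 m/s, 1 eV = 1.602176634e-19 J.
In SI units: λ = 7200 Å = 7.2e-7 m.
The photon relation is E = hc/λ, giving E = 2.759e-19 J.
Converting to eV: E = 1.722 eV ≈ 1.72 eV.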